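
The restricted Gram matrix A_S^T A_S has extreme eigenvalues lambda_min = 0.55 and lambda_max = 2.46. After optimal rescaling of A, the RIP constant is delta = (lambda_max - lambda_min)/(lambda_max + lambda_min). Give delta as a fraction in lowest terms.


lambda_max - lambda_min = 2.46 - 0.55 = 1.91.
lambda_max + lambda_min = 2.46 + 0.55 = 3.01.
delta = 1.91/3.01 = 191/301.

191/301


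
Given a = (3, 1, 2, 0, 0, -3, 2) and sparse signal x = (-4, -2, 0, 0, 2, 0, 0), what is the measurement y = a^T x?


Non-zero terms: ['3*-4', '1*-2', '0*2']
Products: [-12, -2, 0]
y = sum = -14.

-14


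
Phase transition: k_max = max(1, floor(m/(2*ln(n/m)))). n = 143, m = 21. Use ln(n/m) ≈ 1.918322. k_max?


n/m = 143/21.
ln(n/m) ≈ 1.918322.
2*ln(n/m) ≈ 3.836644.
m/(2*ln(n/m)) ≈ 21/3.836644 ≈ 5.4735.
floor = 5.
k_max = max(1, 5) = 5.

5


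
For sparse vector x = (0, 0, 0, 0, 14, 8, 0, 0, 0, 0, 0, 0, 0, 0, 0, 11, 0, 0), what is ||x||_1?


Non-zero entries: [(4, 14), (5, 8), (15, 11)]
Absolute values: [14, 8, 11]
||x||_1 = sum = 33.

33


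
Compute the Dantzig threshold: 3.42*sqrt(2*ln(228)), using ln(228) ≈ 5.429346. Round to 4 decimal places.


ln(228) ≈ 5.429346.
2*ln(n) ≈ 10.858692.
sqrt(2*ln(n)) ≈ sqrt(10.858692) ≈ 3.295253.
threshold ≈ 3.42*3.295253 = 11.26976526 ≈ 11.2698.

11.2698


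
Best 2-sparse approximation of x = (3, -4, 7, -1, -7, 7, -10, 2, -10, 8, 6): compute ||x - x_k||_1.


Sorted |x_i| descending: [10, 10, 8, 7, 7, 7, 6, 4, 3, 2, 1]
Keep top 2: [10, 10]
Tail entries: [8, 7, 7, 7, 6, 4, 3, 2, 1]
L1 error = sum of tail = 45.

45


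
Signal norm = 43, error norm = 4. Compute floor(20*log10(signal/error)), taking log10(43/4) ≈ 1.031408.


||x||/||e|| = 43/4.
log10(43/4) ≈ 1.031408.
20*log10(||x||/||e||) ≈ 20*1.031408 = 20.62816.
floor(20.62816) = 20.

20


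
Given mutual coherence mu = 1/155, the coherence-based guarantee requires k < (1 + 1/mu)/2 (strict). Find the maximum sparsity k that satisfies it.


1/mu = 155.
1 + 1/mu = 156.
(1 + 1/mu)/2 = 78 is an integer and the inequality is strict, so k_max = 78 - 1 = 77.

77


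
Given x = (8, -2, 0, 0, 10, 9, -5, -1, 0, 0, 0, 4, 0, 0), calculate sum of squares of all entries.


Non-zero entries: [(0, 8), (1, -2), (4, 10), (5, 9), (6, -5), (7, -1), (11, 4)]
Squares: [64, 4, 100, 81, 25, 1, 16]
||x||_2^2 = sum = 291.

291


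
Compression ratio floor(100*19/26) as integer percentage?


100*m/n = 100*19/26 ≈ 73.0769.
floor = 73.

73


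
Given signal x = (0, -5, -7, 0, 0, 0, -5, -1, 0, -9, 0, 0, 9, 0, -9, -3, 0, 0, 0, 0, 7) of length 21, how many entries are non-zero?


Non-zero positions: [1, 2, 6, 7, 9, 12, 14, 15, 20].
Sparsity = 9.

9


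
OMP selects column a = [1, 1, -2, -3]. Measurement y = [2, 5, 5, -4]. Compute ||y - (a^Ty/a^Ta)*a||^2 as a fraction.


a^T a = 15.
a^T y = 9.
coeff = 9/15 = 3/5.
||r||^2 = 323/5.

323/5


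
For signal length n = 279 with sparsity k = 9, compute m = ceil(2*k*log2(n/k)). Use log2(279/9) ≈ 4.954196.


log2(n/k) = log2(279/9) ≈ 4.954196.
2*k*log2(n/k) ≈ 2*9*4.954196 = 89.175528.
m = ceil(89.175528) = 90.

90


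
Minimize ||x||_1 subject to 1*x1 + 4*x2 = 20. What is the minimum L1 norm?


Axis intercepts:
  x1 = 20, x2 = 0: L1 = 20
  x1 = 0, x2 = 5: L1 = 5
x* = (0, 5)
||x*||_1 = 5.

5


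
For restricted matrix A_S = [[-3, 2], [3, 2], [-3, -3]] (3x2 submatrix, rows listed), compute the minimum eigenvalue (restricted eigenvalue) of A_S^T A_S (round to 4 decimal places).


A_S^T A_S = [[27, 9], [9, 17]].
trace = 44.
det = 378.
disc = trace^2 - 4*det = 1936 - 4*378 = 424.
sqrt(424) ≈ 20.591260.
lam_min = (44 - sqrt(424))/2 ≈ (44 - 20.591260)/2 = 11.70437 ≈ 11.7044.

11.7044


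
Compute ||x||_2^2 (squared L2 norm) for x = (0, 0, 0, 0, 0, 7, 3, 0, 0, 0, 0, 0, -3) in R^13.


Non-zero entries: [(5, 7), (6, 3), (12, -3)]
Squares: [49, 9, 9]
||x||_2^2 = sum = 67.

67


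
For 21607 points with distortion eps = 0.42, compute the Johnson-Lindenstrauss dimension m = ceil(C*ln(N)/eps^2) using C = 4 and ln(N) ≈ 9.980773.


ln(21607) ≈ 9.980773.
eps^2 = 0.42^2 = 0.1764.
C*ln(N)/eps^2 ≈ 4*9.980773/0.1764 ≈ 226.3214.
m = ceil(226.3214) = 227.

227


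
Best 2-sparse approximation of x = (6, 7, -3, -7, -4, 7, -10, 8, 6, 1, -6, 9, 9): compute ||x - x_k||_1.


Sorted |x_i| descending: [10, 9, 9, 8, 7, 7, 7, 6, 6, 6, 4, 3, 1]
Keep top 2: [10, 9]
Tail entries: [9, 8, 7, 7, 7, 6, 6, 6, 4, 3, 1]
L1 error = sum of tail = 64.

64


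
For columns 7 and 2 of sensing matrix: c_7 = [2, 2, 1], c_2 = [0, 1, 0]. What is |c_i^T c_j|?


Inner product: 2*0 + 2*1 + 1*0
Products: [0, 2, 0]
Sum = 2.
|dot| = 2.

2


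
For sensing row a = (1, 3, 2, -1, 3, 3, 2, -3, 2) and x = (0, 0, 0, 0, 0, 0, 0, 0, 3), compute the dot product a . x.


Non-zero terms: ['2*3']
Products: [6]
y = sum = 6.

6


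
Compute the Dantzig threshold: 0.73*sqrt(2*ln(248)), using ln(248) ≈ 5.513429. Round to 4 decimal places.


ln(248) ≈ 5.513429.
2*ln(n) ≈ 11.026858.
sqrt(2*ln(n)) ≈ sqrt(11.026858) ≈ 3.320671.
threshold ≈ 0.73*3.320671 = 2.42408983 ≈ 2.4241.

2.4241


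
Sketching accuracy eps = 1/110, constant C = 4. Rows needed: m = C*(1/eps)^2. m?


1/eps = 110.
(1/eps)^2 = 12100.
m = 4*12100 = 48400.

48400


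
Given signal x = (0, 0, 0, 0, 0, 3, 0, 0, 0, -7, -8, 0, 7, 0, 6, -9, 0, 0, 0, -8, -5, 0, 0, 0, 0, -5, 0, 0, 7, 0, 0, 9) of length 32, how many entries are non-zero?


Non-zero positions: [5, 9, 10, 12, 14, 15, 19, 20, 25, 28, 31].
Sparsity = 11.

11


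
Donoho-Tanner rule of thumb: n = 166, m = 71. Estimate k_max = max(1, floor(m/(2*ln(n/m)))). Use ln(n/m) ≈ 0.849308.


n/m = 166/71.
ln(n/m) ≈ 0.849308.
2*ln(n/m) ≈ 1.698616.
m/(2*ln(n/m)) ≈ 71/1.698616 ≈ 41.7987.
floor = 41.
k_max = max(1, 41) = 41.

41


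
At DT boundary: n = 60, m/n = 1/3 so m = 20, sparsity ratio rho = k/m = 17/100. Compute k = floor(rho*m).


m = 1/3*60 = 20.
rho = 17/100.
rho*m = 17/100*20 = 3.4.
k = floor(3.4) = 3.

3


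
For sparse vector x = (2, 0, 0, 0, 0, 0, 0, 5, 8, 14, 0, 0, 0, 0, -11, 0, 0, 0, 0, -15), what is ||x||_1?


Non-zero entries: [(0, 2), (7, 5), (8, 8), (9, 14), (14, -11), (19, -15)]
Absolute values: [2, 5, 8, 14, 11, 15]
||x||_1 = sum = 55.

55


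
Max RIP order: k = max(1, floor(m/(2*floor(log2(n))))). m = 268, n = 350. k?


floor(log2(350)) = 8.
2*8 = 16.
m/(2*floor(log2(n))) = 268/16 ≈ 16.75.
floor = 16.
k = max(1, 16) = 16.

16


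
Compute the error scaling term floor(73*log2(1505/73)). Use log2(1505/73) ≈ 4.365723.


log2(n/k) = log2(1505/73) ≈ 4.365723.
k*log2(n/k) ≈ 73*4.365723 = 318.697779.
floor(318.697779) = 318.

318


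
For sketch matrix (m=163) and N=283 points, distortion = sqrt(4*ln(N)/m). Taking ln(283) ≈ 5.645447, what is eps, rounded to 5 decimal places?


ln(283) ≈ 5.645447.
4*ln(N)/m ≈ 4*5.645447/163 ≈ 0.13853858.
eps = sqrt(0.13853858) ≈ 0.3722077 ≈ 0.37221.

0.37221


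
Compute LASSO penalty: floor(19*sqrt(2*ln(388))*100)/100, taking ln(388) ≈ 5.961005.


ln(388) ≈ 5.961005.
2*ln(n) ≈ 11.92201.
sqrt(2*ln(n)) ≈ sqrt(11.92201) ≈ 3.452826.
lambda ≈ 19*3.452826 = 65.603694.
floor(lambda*100)/100 = 65.60.

65.60


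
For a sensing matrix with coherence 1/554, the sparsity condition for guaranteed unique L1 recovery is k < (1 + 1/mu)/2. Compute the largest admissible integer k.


1/mu = 554.
1 + 1/mu = 555.
(1 + 1/mu)/2 = 277.5 is not an integer, so k_max = floor(277.5) = 277.

277


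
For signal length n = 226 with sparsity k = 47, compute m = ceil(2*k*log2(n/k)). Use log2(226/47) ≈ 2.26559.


log2(n/k) = log2(226/47) ≈ 2.26559.
2*k*log2(n/k) ≈ 2*47*2.26559 = 212.96546.
m = ceil(212.96546) = 213.

213


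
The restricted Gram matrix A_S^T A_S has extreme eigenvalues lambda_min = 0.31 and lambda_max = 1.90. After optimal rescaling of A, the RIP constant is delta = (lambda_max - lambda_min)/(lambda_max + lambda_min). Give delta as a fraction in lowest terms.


lambda_max - lambda_min = 1.90 - 0.31 = 1.59.
lambda_max + lambda_min = 1.90 + 0.31 = 2.21.
delta = 1.59/2.21 = 159/221.

159/221


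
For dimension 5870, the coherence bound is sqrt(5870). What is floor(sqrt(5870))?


76^2 = 5776 <= 5870 < 5929 = 77^2, so 76 <= sqrt(5870) < 77.
floor(sqrt(5870)) = 76.

76


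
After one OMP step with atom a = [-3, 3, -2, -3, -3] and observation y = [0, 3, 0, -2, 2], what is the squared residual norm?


a^T a = 40.
a^T y = 9.
coeff = 9/40 = 9/40.
||r||^2 = 599/40.

599/40


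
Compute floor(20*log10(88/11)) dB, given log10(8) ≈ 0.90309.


||x||/||e|| = 88/11 = 8.
log10(8) ≈ 0.90309.
20*log10(||x||/||e||) ≈ 20*0.90309 = 18.0618.
floor(18.0618) = 18.

18


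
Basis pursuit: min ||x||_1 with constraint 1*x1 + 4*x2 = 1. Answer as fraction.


Axis intercepts:
  x1 = 1, x2 = 0: L1 = 1
  x1 = 0, x2 = 1/4: L1 = 1/4
x* = (0, 1/4)
||x*||_1 = 1/4.

1/4


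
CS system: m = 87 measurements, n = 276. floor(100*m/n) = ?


100*m/n = 100*87/276 ≈ 31.5217.
floor = 31.

31


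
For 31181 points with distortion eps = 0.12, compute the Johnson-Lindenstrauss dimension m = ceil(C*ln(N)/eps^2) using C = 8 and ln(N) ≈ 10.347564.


ln(31181) ≈ 10.347564.
eps^2 = 0.12^2 = 0.0144.
C*ln(N)/eps^2 ≈ 8*10.347564/0.0144 ≈ 5748.6467.
m = ceil(5748.6467) = 5749.

5749


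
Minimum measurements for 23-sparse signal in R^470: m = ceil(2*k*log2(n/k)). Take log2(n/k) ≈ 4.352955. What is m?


log2(n/k) = log2(470/23) ≈ 4.352955.
2*k*log2(n/k) ≈ 2*23*4.352955 = 200.23593.
m = ceil(200.23593) = 201.

201


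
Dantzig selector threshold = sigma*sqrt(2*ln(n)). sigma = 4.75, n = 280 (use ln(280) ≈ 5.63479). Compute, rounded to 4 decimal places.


ln(280) ≈ 5.63479.
2*ln(n) ≈ 11.26958.
sqrt(2*ln(n)) ≈ sqrt(11.26958) ≈ 3.35702.
threshold ≈ 4.75*3.35702 = 15.945845 ≈ 15.9458.

15.9458


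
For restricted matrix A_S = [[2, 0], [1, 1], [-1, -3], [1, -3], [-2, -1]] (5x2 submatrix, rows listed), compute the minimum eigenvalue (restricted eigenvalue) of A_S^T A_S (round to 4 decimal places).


A_S^T A_S = [[11, 3], [3, 20]].
trace = 31.
det = 211.
disc = trace^2 - 4*det = 961 - 4*211 = 117.
sqrt(117) ≈ 10.816654.
lam_min = (31 - sqrt(117))/2 ≈ (31 - 10.816654)/2 = 10.091673 ≈ 10.0917.

10.0917


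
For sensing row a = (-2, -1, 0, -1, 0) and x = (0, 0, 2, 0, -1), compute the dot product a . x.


Non-zero terms: ['0*2', '0*-1']
Products: [0, 0]
y = sum = 0.

0


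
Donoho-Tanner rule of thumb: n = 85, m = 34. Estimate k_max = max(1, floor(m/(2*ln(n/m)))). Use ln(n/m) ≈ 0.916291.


n/m = 85/34 = 5/2.
ln(n/m) ≈ 0.916291.
2*ln(n/m) ≈ 1.832582.
m/(2*ln(n/m)) ≈ 34/1.832582 ≈ 18.5531.
floor = 18.
k_max = max(1, 18) = 18.

18


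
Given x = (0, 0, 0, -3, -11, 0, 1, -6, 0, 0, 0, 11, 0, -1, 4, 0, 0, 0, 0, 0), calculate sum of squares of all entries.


Non-zero entries: [(3, -3), (4, -11), (6, 1), (7, -6), (11, 11), (13, -1), (14, 4)]
Squares: [9, 121, 1, 36, 121, 1, 16]
||x||_2^2 = sum = 305.

305


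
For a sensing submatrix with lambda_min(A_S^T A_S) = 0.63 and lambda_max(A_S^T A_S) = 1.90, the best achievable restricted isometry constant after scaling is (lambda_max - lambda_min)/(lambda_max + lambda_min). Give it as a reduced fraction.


lambda_max - lambda_min = 1.90 - 0.63 = 1.27.
lambda_max + lambda_min = 1.90 + 0.63 = 2.53.
delta = 1.27/2.53 = 127/253.

127/253


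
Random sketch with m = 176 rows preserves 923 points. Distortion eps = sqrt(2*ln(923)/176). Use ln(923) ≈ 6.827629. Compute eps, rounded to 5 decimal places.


ln(923) ≈ 6.827629.
2*ln(N)/m ≈ 2*6.827629/176 ≈ 0.07758669.
eps = sqrt(0.07758669) ≈ 0.2785439 ≈ 0.27854.

0.27854


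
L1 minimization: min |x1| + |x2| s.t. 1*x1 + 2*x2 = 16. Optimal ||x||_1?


Axis intercepts:
  x1 = 16, x2 = 0: L1 = 16
  x1 = 0, x2 = 8: L1 = 8
x* = (0, 8)
||x*||_1 = 8.

8


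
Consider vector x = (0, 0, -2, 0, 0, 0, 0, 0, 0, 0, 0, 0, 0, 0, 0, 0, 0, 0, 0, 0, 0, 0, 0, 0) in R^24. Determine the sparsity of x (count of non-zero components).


Non-zero positions: [2].
Sparsity = 1.

1


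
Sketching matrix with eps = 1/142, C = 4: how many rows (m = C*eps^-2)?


1/eps = 142.
(1/eps)^2 = 20164.
m = 4*20164 = 80656.

80656


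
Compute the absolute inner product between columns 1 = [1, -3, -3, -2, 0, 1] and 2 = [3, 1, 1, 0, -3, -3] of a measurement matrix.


Inner product: 1*3 + -3*1 + -3*1 + -2*0 + 0*-3 + 1*-3
Products: [3, -3, -3, 0, 0, -3]
Sum = -6.
|dot| = 6.

6


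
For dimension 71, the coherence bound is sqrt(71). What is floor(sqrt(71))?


8^2 = 64 <= 71 < 81 = 9^2, so 8 <= sqrt(71) < 9.
floor(sqrt(71)) = 8.

8


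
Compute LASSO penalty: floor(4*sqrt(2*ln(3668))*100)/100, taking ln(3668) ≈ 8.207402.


ln(3668) ≈ 8.207402.
2*ln(n) ≈ 16.414804.
sqrt(2*ln(n)) ≈ sqrt(16.414804) ≈ 4.051519.
lambda ≈ 4*4.051519 = 16.206076.
floor(lambda*100)/100 = 16.20.

16.20


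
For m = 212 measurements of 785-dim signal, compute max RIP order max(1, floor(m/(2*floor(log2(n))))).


floor(log2(785)) = 9.
2*9 = 18.
m/(2*floor(log2(n))) = 212/18 ≈ 11.7778.
floor = 11.
k = max(1, 11) = 11.

11


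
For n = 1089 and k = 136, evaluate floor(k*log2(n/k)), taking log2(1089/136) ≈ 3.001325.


log2(n/k) = log2(1089/136) ≈ 3.001325.
k*log2(n/k) ≈ 136*3.001325 = 408.1802.
floor(408.1802) = 408.

408


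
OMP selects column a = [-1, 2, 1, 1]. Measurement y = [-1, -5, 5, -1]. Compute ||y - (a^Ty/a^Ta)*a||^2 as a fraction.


a^T a = 7.
a^T y = -5.
coeff = -5/7 = -5/7.
||r||^2 = 339/7.

339/7


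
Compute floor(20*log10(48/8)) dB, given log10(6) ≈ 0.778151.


||x||/||e|| = 48/8 = 6.
log10(6) ≈ 0.778151.
20*log10(||x||/||e||) ≈ 20*0.778151 = 15.56302.
floor(15.56302) = 15.

15


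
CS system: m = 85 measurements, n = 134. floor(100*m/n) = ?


100*m/n = 100*85/134 ≈ 63.4328.
floor = 63.

63


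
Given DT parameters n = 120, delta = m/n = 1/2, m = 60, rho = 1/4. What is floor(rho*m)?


m = 1/2*120 = 60.
rho = 1/4.
rho*m = 1/4*60 = 15.
k = floor(15) = 15.

15


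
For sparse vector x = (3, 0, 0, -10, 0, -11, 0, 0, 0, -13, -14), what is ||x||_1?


Non-zero entries: [(0, 3), (3, -10), (5, -11), (9, -13), (10, -14)]
Absolute values: [3, 10, 11, 13, 14]
||x||_1 = sum = 51.

51


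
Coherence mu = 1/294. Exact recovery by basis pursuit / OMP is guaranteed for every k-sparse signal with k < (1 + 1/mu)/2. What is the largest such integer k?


1/mu = 294.
1 + 1/mu = 295.
(1 + 1/mu)/2 = 147.5 is not an integer, so k_max = floor(147.5) = 147.

147


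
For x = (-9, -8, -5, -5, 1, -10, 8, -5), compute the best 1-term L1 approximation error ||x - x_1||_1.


Sorted |x_i| descending: [10, 9, 8, 8, 5, 5, 5, 1]
Keep top 1: [10]
Tail entries: [9, 8, 8, 5, 5, 5, 1]
L1 error = sum of tail = 41.

41


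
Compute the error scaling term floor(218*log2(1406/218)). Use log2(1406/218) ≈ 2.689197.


log2(n/k) = log2(1406/218) ≈ 2.689197.
k*log2(n/k) ≈ 218*2.689197 = 586.244946.
floor(586.244946) = 586.

586


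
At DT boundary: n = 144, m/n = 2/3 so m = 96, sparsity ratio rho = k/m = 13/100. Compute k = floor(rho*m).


m = 2/3*144 = 96.
rho = 13/100.
rho*m = 13/100*96 = 12.48.
k = floor(12.48) = 12.

12


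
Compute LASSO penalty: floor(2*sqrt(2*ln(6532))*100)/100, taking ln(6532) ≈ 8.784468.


ln(6532) ≈ 8.784468.
2*ln(n) ≈ 17.568936.
sqrt(2*ln(n)) ≈ sqrt(17.568936) ≈ 4.191531.
lambda ≈ 2*4.191531 = 8.383062.
floor(lambda*100)/100 = 8.38.

8.38


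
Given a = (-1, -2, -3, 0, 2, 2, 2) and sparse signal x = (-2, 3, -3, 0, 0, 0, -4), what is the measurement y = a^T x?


Non-zero terms: ['-1*-2', '-2*3', '-3*-3', '2*-4']
Products: [2, -6, 9, -8]
y = sum = -3.

-3


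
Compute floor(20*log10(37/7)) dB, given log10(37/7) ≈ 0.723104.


||x||/||e|| = 37/7.
log10(37/7) ≈ 0.723104.
20*log10(||x||/||e||) ≈ 20*0.723104 = 14.46208.
floor(14.46208) = 14.

14


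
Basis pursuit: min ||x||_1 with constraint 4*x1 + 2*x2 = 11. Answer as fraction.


Axis intercepts:
  x1 = 11/4, x2 = 0: L1 = 11/4
  x1 = 0, x2 = 11/2: L1 = 11/2
x* = (11/4, 0)
||x*||_1 = 11/4.

11/4


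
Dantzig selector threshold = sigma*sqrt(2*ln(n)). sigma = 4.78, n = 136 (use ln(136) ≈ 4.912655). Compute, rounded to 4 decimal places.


ln(136) ≈ 4.912655.
2*ln(n) ≈ 9.82531.
sqrt(2*ln(n)) ≈ sqrt(9.82531) ≈ 3.134535.
threshold ≈ 4.78*3.134535 = 14.9830773 ≈ 14.9831.

14.9831


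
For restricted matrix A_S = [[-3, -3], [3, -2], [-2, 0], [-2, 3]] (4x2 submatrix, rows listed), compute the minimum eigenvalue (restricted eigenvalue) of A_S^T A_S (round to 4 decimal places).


A_S^T A_S = [[26, -3], [-3, 22]].
trace = 48.
det = 563.
disc = trace^2 - 4*det = 2304 - 4*563 = 52.
sqrt(52) ≈ 7.211103.
lam_min = (48 - sqrt(52))/2 ≈ (48 - 7.211103)/2 = 20.3944485 ≈ 20.3944.

20.3944


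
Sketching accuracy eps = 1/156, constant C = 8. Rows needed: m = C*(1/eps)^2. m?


1/eps = 156.
(1/eps)^2 = 24336.
m = 8*24336 = 194688.

194688


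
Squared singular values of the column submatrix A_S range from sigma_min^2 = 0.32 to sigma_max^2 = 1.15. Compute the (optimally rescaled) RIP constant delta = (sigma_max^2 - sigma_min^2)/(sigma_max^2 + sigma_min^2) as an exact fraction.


lambda_max - lambda_min = 1.15 - 0.32 = 0.83.
lambda_max + lambda_min = 1.15 + 0.32 = 1.47.
delta = 0.83/1.47 = 83/147.

83/147


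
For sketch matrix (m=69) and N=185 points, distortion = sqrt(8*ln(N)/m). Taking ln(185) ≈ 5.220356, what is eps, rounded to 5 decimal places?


ln(185) ≈ 5.220356.
8*ln(N)/m ≈ 8*5.220356/69 ≈ 0.60525867.
eps = sqrt(0.60525867) ≈ 0.7779837 ≈ 0.77798.

0.77798


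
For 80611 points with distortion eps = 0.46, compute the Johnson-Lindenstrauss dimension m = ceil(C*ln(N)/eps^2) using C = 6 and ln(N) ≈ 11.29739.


ln(80611) ≈ 11.29739.
eps^2 = 0.46^2 = 0.2116.
C*ln(N)/eps^2 ≈ 6*11.29739/0.2116 ≈ 320.3419.
m = ceil(320.3419) = 321.

321


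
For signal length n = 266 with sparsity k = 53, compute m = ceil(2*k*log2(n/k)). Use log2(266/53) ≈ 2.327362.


log2(n/k) = log2(266/53) ≈ 2.327362.
2*k*log2(n/k) ≈ 2*53*2.327362 = 246.700372.
m = ceil(246.700372) = 247.

247


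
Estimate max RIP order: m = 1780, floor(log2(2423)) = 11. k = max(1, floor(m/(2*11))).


floor(log2(2423)) = 11.
2*11 = 22.
m/(2*floor(log2(n))) = 1780/22 ≈ 80.9091.
floor = 80.
k = max(1, 80) = 80.

80


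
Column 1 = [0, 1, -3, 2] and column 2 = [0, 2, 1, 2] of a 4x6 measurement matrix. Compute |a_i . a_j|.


Inner product: 0*0 + 1*2 + -3*1 + 2*2
Products: [0, 2, -3, 4]
Sum = 3.
|dot| = 3.

3


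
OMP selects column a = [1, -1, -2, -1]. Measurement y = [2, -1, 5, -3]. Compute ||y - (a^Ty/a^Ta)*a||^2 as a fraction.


a^T a = 7.
a^T y = -4.
coeff = -4/7 = -4/7.
||r||^2 = 257/7.

257/7


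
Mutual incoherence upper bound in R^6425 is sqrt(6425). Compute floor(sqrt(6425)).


80^2 = 6400 <= 6425 < 6561 = 81^2, so 80 <= sqrt(6425) < 81.
floor(sqrt(6425)) = 80.

80


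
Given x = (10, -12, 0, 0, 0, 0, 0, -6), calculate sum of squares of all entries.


Non-zero entries: [(0, 10), (1, -12), (7, -6)]
Squares: [100, 144, 36]
||x||_2^2 = sum = 280.

280


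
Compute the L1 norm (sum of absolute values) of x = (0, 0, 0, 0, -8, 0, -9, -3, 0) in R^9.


Non-zero entries: [(4, -8), (6, -9), (7, -3)]
Absolute values: [8, 9, 3]
||x||_1 = sum = 20.

20


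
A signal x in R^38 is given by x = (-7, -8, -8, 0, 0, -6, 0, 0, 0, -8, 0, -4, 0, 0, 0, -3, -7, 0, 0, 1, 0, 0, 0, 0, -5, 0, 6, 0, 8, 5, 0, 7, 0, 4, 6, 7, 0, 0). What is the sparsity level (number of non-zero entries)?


Non-zero positions: [0, 1, 2, 5, 9, 11, 15, 16, 19, 24, 26, 28, 29, 31, 33, 34, 35].
Sparsity = 17.

17


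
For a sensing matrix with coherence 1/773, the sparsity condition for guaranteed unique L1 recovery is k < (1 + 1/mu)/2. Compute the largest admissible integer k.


1/mu = 773.
1 + 1/mu = 774.
(1 + 1/mu)/2 = 387 is an integer and the inequality is strict, so k_max = 387 - 1 = 386.

386


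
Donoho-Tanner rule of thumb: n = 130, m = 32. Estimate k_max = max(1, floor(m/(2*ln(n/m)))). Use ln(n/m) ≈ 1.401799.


n/m = 130/32 = 65/16.
ln(n/m) ≈ 1.401799.
2*ln(n/m) ≈ 2.803598.
m/(2*ln(n/m)) ≈ 32/2.803598 ≈ 11.4139.
floor = 11.
k_max = max(1, 11) = 11.

11


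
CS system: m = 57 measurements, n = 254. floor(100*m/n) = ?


100*m/n = 100*57/254 ≈ 22.4409.
floor = 22.

22


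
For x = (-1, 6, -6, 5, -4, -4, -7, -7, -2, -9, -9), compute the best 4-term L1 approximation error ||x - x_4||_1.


Sorted |x_i| descending: [9, 9, 7, 7, 6, 6, 5, 4, 4, 2, 1]
Keep top 4: [9, 9, 7, 7]
Tail entries: [6, 6, 5, 4, 4, 2, 1]
L1 error = sum of tail = 28.

28


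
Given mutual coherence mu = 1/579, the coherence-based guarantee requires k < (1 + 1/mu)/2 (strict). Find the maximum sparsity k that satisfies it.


1/mu = 579.
1 + 1/mu = 580.
(1 + 1/mu)/2 = 290 is an integer and the inequality is strict, so k_max = 290 - 1 = 289.

289


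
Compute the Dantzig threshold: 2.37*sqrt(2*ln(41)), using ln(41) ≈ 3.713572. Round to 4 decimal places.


ln(41) ≈ 3.713572.
2*ln(n) ≈ 7.427144.
sqrt(2*ln(n)) ≈ sqrt(7.427144) ≈ 2.725279.
threshold ≈ 2.37*2.725279 = 6.45891123 ≈ 6.4589.

6.4589


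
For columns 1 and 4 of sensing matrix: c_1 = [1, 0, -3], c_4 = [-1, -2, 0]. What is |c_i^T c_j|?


Inner product: 1*-1 + 0*-2 + -3*0
Products: [-1, 0, 0]
Sum = -1.
|dot| = 1.

1


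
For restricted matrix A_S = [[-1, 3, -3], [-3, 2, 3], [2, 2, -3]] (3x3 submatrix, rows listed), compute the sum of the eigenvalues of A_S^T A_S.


Sum of eigenvalues of A_S^T A_S = trace(A_S^T A_S) = sum of squared column norms of A_S.
A_S^T A_S diagonal: [14, 17, 27].
trace = 14 + 17 + 27 = 58.

58


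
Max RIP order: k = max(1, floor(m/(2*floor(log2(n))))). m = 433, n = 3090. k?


floor(log2(3090)) = 11.
2*11 = 22.
m/(2*floor(log2(n))) = 433/22 ≈ 19.6818.
floor = 19.
k = max(1, 19) = 19.

19


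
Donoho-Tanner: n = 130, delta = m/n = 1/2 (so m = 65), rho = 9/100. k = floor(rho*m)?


m = 1/2*130 = 65.
rho = 9/100.
rho*m = 9/100*65 = 5.85.
k = floor(5.85) = 5.

5


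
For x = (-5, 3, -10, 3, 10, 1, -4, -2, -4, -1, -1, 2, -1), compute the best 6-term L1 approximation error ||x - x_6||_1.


Sorted |x_i| descending: [10, 10, 5, 4, 4, 3, 3, 2, 2, 1, 1, 1, 1]
Keep top 6: [10, 10, 5, 4, 4, 3]
Tail entries: [3, 2, 2, 1, 1, 1, 1]
L1 error = sum of tail = 11.

11


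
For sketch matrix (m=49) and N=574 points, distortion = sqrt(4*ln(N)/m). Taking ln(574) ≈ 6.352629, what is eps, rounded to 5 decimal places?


ln(574) ≈ 6.352629.
4*ln(N)/m ≈ 4*6.352629/49 ≈ 0.51858196.
eps = sqrt(0.51858196) ≈ 0.7201264 ≈ 0.72013.

0.72013


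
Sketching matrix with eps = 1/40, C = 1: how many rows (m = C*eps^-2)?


1/eps = 40.
(1/eps)^2 = 1600.
m = 1*1600 = 1600.

1600


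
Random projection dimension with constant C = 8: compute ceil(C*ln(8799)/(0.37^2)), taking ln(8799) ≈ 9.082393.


ln(8799) ≈ 9.082393.
eps^2 = 0.37^2 = 0.1369.
C*ln(N)/eps^2 ≈ 8*9.082393/0.1369 ≈ 530.7461.
m = ceil(530.7461) = 531.

531


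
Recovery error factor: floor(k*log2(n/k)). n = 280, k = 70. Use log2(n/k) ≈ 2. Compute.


log2(n/k) = log2(280/70) ≈ 2.
k*log2(n/k) ≈ 70*2 = 140.
floor(140) = 140.

140


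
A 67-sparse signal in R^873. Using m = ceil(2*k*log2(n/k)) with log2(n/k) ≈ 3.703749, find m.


log2(n/k) = log2(873/67) ≈ 3.703749.
2*k*log2(n/k) ≈ 2*67*3.703749 = 496.302366.
m = ceil(496.302366) = 497.

497


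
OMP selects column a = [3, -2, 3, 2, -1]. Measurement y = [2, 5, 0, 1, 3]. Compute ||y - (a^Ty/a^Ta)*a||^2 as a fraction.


a^T a = 27.
a^T y = -5.
coeff = -5/27 = -5/27.
||r||^2 = 1028/27.

1028/27


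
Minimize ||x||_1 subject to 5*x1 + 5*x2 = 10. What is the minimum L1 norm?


Axis intercepts:
  x1 = 2, x2 = 0: L1 = 2
  x1 = 0, x2 = 2: L1 = 2
x* = (2, 0)
||x*||_1 = 2.

2


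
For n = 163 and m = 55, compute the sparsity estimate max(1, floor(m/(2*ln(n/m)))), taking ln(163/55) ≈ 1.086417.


n/m = 163/55.
ln(n/m) ≈ 1.086417.
2*ln(n/m) ≈ 2.172834.
m/(2*ln(n/m)) ≈ 55/2.172834 ≈ 25.3126.
floor = 25.
k_max = max(1, 25) = 25.

25


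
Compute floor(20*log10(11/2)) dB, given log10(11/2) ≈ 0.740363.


||x||/||e|| = 11/2.
log10(11/2) ≈ 0.740363.
20*log10(||x||/||e||) ≈ 20*0.740363 = 14.80726.
floor(14.80726) = 14.

14


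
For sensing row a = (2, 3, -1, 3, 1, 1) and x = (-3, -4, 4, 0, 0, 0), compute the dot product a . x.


Non-zero terms: ['2*-3', '3*-4', '-1*4']
Products: [-6, -12, -4]
y = sum = -22.

-22


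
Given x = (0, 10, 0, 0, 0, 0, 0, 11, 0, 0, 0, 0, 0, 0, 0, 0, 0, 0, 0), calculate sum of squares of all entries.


Non-zero entries: [(1, 10), (7, 11)]
Squares: [100, 121]
||x||_2^2 = sum = 221.

221


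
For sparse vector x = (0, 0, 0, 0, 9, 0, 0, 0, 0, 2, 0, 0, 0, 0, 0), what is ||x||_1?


Non-zero entries: [(4, 9), (9, 2)]
Absolute values: [9, 2]
||x||_1 = sum = 11.

11


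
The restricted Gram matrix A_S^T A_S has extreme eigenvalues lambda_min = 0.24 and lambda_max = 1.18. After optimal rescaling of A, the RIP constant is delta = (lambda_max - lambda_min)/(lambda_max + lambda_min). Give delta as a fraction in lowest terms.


lambda_max - lambda_min = 1.18 - 0.24 = 0.94.
lambda_max + lambda_min = 1.18 + 0.24 = 1.42.
delta = 0.94/1.42 = 94/142 = 47/71.

47/71


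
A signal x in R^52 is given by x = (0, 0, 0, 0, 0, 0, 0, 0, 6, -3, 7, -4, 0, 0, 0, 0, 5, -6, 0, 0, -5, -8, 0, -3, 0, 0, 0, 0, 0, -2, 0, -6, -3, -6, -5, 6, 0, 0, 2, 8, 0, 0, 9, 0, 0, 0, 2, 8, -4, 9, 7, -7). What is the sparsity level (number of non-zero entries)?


Non-zero positions: [8, 9, 10, 11, 16, 17, 20, 21, 23, 29, 31, 32, 33, 34, 35, 38, 39, 42, 46, 47, 48, 49, 50, 51].
Sparsity = 24.

24


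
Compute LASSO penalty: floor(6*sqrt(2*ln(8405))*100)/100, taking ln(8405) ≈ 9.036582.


ln(8405) ≈ 9.036582.
2*ln(n) ≈ 18.073164.
sqrt(2*ln(n)) ≈ sqrt(18.073164) ≈ 4.251254.
lambda ≈ 6*4.251254 = 25.507524.
floor(lambda*100)/100 = 25.50.

25.50


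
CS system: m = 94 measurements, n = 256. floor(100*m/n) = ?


100*m/n = 100*94/256 ≈ 36.7188.
floor = 36.

36


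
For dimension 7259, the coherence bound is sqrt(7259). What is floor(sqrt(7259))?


85^2 = 7225 <= 7259 < 7396 = 86^2, so 85 <= sqrt(7259) < 86.
floor(sqrt(7259)) = 85.

85


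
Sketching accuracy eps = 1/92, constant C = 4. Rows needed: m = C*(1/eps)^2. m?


1/eps = 92.
(1/eps)^2 = 8464.
m = 4*8464 = 33856.

33856


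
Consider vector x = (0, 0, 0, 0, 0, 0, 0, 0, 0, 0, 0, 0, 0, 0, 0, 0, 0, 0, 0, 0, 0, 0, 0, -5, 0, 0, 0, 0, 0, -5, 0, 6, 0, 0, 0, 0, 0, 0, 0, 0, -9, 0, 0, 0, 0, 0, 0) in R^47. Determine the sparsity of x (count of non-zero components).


Non-zero positions: [23, 29, 31, 40].
Sparsity = 4.

4


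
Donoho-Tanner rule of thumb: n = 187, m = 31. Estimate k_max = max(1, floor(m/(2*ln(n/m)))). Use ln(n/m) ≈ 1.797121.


n/m = 187/31.
ln(n/m) ≈ 1.797121.
2*ln(n/m) ≈ 3.594242.
m/(2*ln(n/m)) ≈ 31/3.594242 ≈ 8.6249.
floor = 8.
k_max = max(1, 8) = 8.

8


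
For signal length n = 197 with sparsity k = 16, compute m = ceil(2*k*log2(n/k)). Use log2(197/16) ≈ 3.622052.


log2(n/k) = log2(197/16) ≈ 3.622052.
2*k*log2(n/k) ≈ 2*16*3.622052 = 115.905664.
m = ceil(115.905664) = 116.

116


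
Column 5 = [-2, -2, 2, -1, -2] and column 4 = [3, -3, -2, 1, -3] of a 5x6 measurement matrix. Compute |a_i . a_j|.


Inner product: -2*3 + -2*-3 + 2*-2 + -1*1 + -2*-3
Products: [-6, 6, -4, -1, 6]
Sum = 1.
|dot| = 1.

1


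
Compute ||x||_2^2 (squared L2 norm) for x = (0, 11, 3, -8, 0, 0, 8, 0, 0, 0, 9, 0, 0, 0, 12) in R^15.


Non-zero entries: [(1, 11), (2, 3), (3, -8), (6, 8), (10, 9), (14, 12)]
Squares: [121, 9, 64, 64, 81, 144]
||x||_2^2 = sum = 483.

483


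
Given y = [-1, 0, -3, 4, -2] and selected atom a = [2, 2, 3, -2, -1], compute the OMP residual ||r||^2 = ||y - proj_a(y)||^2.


a^T a = 22.
a^T y = -17.
coeff = -17/22 = -17/22.
||r||^2 = 371/22.

371/22


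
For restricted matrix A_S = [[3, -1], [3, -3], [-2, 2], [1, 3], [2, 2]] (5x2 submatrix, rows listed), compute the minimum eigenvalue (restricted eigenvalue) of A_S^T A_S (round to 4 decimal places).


A_S^T A_S = [[27, -9], [-9, 27]].
trace = 54.
det = 648.
disc = trace^2 - 4*det = 2916 - 4*648 = 324.
sqrt(324) = 18.
lam_min = (54 - 18)/2 = 18 = 18.0000.

18.0000


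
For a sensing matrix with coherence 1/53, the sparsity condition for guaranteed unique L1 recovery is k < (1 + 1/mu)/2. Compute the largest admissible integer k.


1/mu = 53.
1 + 1/mu = 54.
(1 + 1/mu)/2 = 27 is an integer and the inequality is strict, so k_max = 27 - 1 = 26.

26


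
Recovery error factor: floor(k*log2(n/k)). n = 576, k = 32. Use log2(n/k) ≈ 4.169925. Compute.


log2(n/k) = log2(576/32) ≈ 4.169925.
k*log2(n/k) ≈ 32*4.169925 = 133.4376.
floor(133.4376) = 133.

133


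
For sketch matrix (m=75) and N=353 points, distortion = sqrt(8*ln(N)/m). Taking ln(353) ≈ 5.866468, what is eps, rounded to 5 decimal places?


ln(353) ≈ 5.866468.
8*ln(N)/m ≈ 8*5.866468/75 ≈ 0.62575659.
eps = sqrt(0.62575659) ≈ 0.7910478 ≈ 0.79105.

0.79105


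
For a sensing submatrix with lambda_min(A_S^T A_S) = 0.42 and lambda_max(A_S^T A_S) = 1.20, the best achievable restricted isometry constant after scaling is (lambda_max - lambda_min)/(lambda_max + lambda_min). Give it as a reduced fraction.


lambda_max - lambda_min = 1.20 - 0.42 = 0.78.
lambda_max + lambda_min = 1.20 + 0.42 = 1.62.
delta = 0.78/1.62 = 78/162 = 13/27.

13/27


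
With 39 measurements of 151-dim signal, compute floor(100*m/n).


100*m/n = 100*39/151 ≈ 25.8278.
floor = 25.

25


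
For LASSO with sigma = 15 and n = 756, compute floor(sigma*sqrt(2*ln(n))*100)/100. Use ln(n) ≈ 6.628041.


ln(756) ≈ 6.628041.
2*ln(n) ≈ 13.256082.
sqrt(2*ln(n)) ≈ sqrt(13.256082) ≈ 3.64089.
lambda ≈ 15*3.64089 = 54.61335.
floor(lambda*100)/100 = 54.61.

54.61


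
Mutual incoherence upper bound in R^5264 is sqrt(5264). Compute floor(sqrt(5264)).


72^2 = 5184 <= 5264 < 5329 = 73^2, so 72 <= sqrt(5264) < 73.
floor(sqrt(5264)) = 72.

72


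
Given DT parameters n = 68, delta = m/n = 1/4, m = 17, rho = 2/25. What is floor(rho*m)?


m = 1/4*68 = 17.
rho = 2/25.
rho*m = 2/25*17 = 1.36.
k = floor(1.36) = 1.

1


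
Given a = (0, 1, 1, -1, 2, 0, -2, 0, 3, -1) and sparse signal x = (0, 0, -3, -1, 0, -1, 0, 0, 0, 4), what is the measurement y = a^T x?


Non-zero terms: ['1*-3', '-1*-1', '0*-1', '-1*4']
Products: [-3, 1, 0, -4]
y = sum = -6.

-6


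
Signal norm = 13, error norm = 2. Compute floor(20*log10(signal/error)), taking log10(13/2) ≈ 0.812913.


||x||/||e|| = 13/2.
log10(13/2) ≈ 0.812913.
20*log10(||x||/||e||) ≈ 20*0.812913 = 16.25826.
floor(16.25826) = 16.

16


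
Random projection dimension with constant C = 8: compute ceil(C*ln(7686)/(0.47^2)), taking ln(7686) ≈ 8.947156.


ln(7686) ≈ 8.947156.
eps^2 = 0.47^2 = 0.2209.
C*ln(N)/eps^2 ≈ 8*8.947156/0.2209 ≈ 324.0256.
m = ceil(324.0256) = 325.

325


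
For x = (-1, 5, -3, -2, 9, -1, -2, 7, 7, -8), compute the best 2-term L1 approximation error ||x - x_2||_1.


Sorted |x_i| descending: [9, 8, 7, 7, 5, 3, 2, 2, 1, 1]
Keep top 2: [9, 8]
Tail entries: [7, 7, 5, 3, 2, 2, 1, 1]
L1 error = sum of tail = 28.

28


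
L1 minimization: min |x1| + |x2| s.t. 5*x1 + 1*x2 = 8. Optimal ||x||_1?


Axis intercepts:
  x1 = 8/5, x2 = 0: L1 = 8/5
  x1 = 0, x2 = 8: L1 = 8
x* = (8/5, 0)
||x*||_1 = 8/5.

8/5


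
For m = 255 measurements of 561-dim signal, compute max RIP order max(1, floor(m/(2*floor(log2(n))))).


floor(log2(561)) = 9.
2*9 = 18.
m/(2*floor(log2(n))) = 255/18 ≈ 14.1667.
floor = 14.
k = max(1, 14) = 14.

14


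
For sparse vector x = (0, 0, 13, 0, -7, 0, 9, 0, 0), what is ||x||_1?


Non-zero entries: [(2, 13), (4, -7), (6, 9)]
Absolute values: [13, 7, 9]
||x||_1 = sum = 29.

29


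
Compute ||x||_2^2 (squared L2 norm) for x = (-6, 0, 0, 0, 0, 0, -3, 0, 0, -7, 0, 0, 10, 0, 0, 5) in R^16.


Non-zero entries: [(0, -6), (6, -3), (9, -7), (12, 10), (15, 5)]
Squares: [36, 9, 49, 100, 25]
||x||_2^2 = sum = 219.

219


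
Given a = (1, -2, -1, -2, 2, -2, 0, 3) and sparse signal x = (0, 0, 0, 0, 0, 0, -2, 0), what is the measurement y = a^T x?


Non-zero terms: ['0*-2']
Products: [0]
y = sum = 0.

0


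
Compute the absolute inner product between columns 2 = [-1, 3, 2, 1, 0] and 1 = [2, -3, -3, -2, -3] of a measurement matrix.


Inner product: -1*2 + 3*-3 + 2*-3 + 1*-2 + 0*-3
Products: [-2, -9, -6, -2, 0]
Sum = -19.
|dot| = 19.

19


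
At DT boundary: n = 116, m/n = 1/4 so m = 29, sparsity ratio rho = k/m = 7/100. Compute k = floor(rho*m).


m = 1/4*116 = 29.
rho = 7/100.
rho*m = 7/100*29 = 2.03.
k = floor(2.03) = 2.

2


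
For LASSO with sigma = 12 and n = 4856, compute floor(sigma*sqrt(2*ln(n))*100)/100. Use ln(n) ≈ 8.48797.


ln(4856) ≈ 8.48797.
2*ln(n) ≈ 16.97594.
sqrt(2*ln(n)) ≈ sqrt(16.97594) ≈ 4.120187.
lambda ≈ 12*4.120187 = 49.442244.
floor(lambda*100)/100 = 49.44.

49.44


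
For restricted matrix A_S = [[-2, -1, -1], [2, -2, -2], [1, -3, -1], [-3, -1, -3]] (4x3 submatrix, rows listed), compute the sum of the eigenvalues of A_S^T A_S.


Sum of eigenvalues of A_S^T A_S = trace(A_S^T A_S) = sum of squared column norms of A_S.
A_S^T A_S diagonal: [18, 15, 15].
trace = 18 + 15 + 15 = 48.

48


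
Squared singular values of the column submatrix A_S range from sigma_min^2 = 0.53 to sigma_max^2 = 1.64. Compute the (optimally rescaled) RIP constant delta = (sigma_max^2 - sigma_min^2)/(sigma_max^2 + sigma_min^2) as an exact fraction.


lambda_max - lambda_min = 1.64 - 0.53 = 1.11.
lambda_max + lambda_min = 1.64 + 0.53 = 2.17.
delta = 1.11/2.17 = 111/217.

111/217


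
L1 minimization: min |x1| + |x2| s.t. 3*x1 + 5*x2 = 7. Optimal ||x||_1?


Axis intercepts:
  x1 = 7/3, x2 = 0: L1 = 7/3
  x1 = 0, x2 = 7/5: L1 = 7/5
x* = (0, 7/5)
||x*||_1 = 7/5.

7/5


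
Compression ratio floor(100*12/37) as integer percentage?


100*m/n = 100*12/37 ≈ 32.4324.
floor = 32.

32


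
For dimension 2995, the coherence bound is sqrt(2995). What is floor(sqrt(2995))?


54^2 = 2916 <= 2995 < 3025 = 55^2, so 54 <= sqrt(2995) < 55.
floor(sqrt(2995)) = 54.

54


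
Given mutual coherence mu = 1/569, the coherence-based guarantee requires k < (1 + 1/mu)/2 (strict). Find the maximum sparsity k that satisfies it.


1/mu = 569.
1 + 1/mu = 570.
(1 + 1/mu)/2 = 285 is an integer and the inequality is strict, so k_max = 285 - 1 = 284.

284


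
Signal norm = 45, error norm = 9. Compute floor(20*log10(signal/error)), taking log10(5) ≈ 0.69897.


||x||/||e|| = 45/9 = 5.
log10(5) ≈ 0.69897.
20*log10(||x||/||e||) ≈ 20*0.69897 = 13.9794.
floor(13.9794) = 13.

13


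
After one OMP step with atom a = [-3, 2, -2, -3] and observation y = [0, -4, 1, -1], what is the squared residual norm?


a^T a = 26.
a^T y = -7.
coeff = -7/26 = -7/26.
||r||^2 = 419/26.

419/26


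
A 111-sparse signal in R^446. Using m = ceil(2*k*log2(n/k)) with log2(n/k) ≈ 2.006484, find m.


log2(n/k) = log2(446/111) ≈ 2.006484.
2*k*log2(n/k) ≈ 2*111*2.006484 = 445.439448.
m = ceil(445.439448) = 446.

446


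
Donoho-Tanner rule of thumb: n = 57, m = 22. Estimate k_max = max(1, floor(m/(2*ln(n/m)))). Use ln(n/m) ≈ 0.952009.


n/m = 57/22.
ln(n/m) ≈ 0.952009.
2*ln(n/m) ≈ 1.904018.
m/(2*ln(n/m)) ≈ 22/1.904018 ≈ 11.5545.
floor = 11.
k_max = max(1, 11) = 11.

11


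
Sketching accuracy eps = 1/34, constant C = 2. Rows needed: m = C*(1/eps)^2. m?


1/eps = 34.
(1/eps)^2 = 1156.
m = 2*1156 = 2312.

2312


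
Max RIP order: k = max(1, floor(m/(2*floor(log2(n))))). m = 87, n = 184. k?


floor(log2(184)) = 7.
2*7 = 14.
m/(2*floor(log2(n))) = 87/14 ≈ 6.2143.
floor = 6.
k = max(1, 6) = 6.

6


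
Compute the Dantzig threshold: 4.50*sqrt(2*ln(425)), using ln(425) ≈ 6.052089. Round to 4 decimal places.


ln(425) ≈ 6.052089.
2*ln(n) ≈ 12.104178.
sqrt(2*ln(n)) ≈ sqrt(12.104178) ≈ 3.479106.
threshold ≈ 4.50*3.479106 = 15.655977 ≈ 15.6560.

15.6560


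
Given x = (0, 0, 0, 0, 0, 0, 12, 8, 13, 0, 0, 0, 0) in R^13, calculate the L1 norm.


Non-zero entries: [(6, 12), (7, 8), (8, 13)]
Absolute values: [12, 8, 13]
||x||_1 = sum = 33.

33


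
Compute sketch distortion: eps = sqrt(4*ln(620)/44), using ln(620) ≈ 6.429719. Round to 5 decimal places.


ln(620) ≈ 6.429719.
4*ln(N)/m ≈ 4*6.429719/44 ≈ 0.58451991.
eps = sqrt(0.58451991) ≈ 0.764539 ≈ 0.76454.

0.76454


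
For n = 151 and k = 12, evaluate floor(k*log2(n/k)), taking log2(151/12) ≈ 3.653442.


log2(n/k) = log2(151/12) ≈ 3.653442.
k*log2(n/k) ≈ 12*3.653442 = 43.841304.
floor(43.841304) = 43.

43


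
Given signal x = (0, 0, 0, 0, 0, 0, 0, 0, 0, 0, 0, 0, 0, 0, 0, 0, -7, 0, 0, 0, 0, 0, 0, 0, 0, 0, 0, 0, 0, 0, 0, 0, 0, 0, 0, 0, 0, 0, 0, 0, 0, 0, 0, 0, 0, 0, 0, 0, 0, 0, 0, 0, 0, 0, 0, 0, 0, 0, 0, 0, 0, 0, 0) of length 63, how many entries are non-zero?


Non-zero positions: [16].
Sparsity = 1.

1


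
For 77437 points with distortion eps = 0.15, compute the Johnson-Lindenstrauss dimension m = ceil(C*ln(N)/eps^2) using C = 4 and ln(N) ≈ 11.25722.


ln(77437) ≈ 11.25722.
eps^2 = 0.15^2 = 0.0225.
C*ln(N)/eps^2 ≈ 4*11.25722/0.0225 ≈ 2001.2836.
m = ceil(2001.2836) = 2002.

2002


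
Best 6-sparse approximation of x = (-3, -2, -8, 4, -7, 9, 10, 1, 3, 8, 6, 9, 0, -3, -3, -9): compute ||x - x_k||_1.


Sorted |x_i| descending: [10, 9, 9, 9, 8, 8, 7, 6, 4, 3, 3, 3, 3, 2, 1, 0]
Keep top 6: [10, 9, 9, 9, 8, 8]
Tail entries: [7, 6, 4, 3, 3, 3, 3, 2, 1, 0]
L1 error = sum of tail = 32.

32


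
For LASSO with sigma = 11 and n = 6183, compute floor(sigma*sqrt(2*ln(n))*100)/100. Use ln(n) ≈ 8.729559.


ln(6183) ≈ 8.729559.
2*ln(n) ≈ 17.459118.
sqrt(2*ln(n)) ≈ sqrt(17.459118) ≈ 4.178411.
lambda ≈ 11*4.178411 = 45.962521.
floor(lambda*100)/100 = 45.96.

45.96


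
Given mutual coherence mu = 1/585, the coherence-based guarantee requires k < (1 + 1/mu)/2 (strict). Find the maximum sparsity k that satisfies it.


1/mu = 585.
1 + 1/mu = 586.
(1 + 1/mu)/2 = 293 is an integer and the inequality is strict, so k_max = 293 - 1 = 292.

292


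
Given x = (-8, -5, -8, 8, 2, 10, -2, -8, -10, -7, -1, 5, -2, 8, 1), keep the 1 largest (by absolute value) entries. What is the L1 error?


Sorted |x_i| descending: [10, 10, 8, 8, 8, 8, 8, 7, 5, 5, 2, 2, 2, 1, 1]
Keep top 1: [10]
Tail entries: [10, 8, 8, 8, 8, 8, 7, 5, 5, 2, 2, 2, 1, 1]
L1 error = sum of tail = 75.

75


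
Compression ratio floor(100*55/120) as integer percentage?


100*m/n = 100*55/120 ≈ 45.8333.
floor = 45.

45


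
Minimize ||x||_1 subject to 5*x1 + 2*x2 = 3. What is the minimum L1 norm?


Axis intercepts:
  x1 = 3/5, x2 = 0: L1 = 3/5
  x1 = 0, x2 = 3/2: L1 = 3/2
x* = (3/5, 0)
||x*||_1 = 3/5.

3/5


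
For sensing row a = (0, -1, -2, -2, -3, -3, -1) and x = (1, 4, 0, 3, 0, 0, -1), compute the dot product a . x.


Non-zero terms: ['0*1', '-1*4', '-2*3', '-1*-1']
Products: [0, -4, -6, 1]
y = sum = -9.

-9


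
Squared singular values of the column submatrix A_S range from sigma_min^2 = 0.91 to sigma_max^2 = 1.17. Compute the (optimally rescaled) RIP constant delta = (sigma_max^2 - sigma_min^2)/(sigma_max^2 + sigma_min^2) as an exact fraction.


lambda_max - lambda_min = 1.17 - 0.91 = 0.26.
lambda_max + lambda_min = 1.17 + 0.91 = 2.08.
delta = 0.26/2.08 = 26/208 = 1/8.

1/8


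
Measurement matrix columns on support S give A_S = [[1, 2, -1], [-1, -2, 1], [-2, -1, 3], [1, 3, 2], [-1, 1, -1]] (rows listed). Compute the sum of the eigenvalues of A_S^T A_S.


Sum of eigenvalues of A_S^T A_S = trace(A_S^T A_S) = sum of squared column norms of A_S.
A_S^T A_S diagonal: [8, 19, 16].
trace = 8 + 19 + 16 = 43.

43
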